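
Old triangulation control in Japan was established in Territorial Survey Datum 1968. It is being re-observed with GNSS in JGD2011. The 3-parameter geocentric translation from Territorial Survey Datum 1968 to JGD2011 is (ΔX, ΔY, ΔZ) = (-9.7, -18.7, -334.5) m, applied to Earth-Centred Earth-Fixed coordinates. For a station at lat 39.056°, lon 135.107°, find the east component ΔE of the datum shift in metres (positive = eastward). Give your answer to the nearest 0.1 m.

The local east axis at (φ, λ) is (−sin λ, cos λ, 0), so ΔE = −sin(135.107°)·(-9.7) + cos(135.107°)·(-18.7) = 20.09 m.

ΔE = 20.1 m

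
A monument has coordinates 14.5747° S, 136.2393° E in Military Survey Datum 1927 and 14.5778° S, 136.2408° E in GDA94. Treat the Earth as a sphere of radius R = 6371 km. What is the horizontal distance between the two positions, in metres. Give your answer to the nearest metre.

381 m

Δφ = -14.5778° − -14.5747° = -0.0031°; Δλ = 136.2408° − 136.2393° = +0.0015°.
1° along a meridian = πR/180 = 111195 m.
ΔN = Δφ × 111195 = -344.7 m; ΔE = Δλ × 111195 × cos(-14.5747°) = +0.0015 × 111195 × 0.967820 = 161.4 m.
Distance = √(ΔE² + ΔN²) = √(161.4² + (-344.7)²) = 380.6 m.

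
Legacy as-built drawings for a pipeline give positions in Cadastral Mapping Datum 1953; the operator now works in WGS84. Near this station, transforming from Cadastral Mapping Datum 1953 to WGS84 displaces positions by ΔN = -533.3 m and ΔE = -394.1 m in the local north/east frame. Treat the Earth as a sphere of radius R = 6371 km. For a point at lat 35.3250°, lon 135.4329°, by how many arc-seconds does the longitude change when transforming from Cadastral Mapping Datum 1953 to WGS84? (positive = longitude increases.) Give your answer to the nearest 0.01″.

Δλ = -15.64″

At latitude 35.3250°, cos φ = 0.815885.
One radian of longitude at latitude φ spans R cos φ, so Δλ = ΔE / (R cos φ) = -394.1 / (6371000 × 0.815885) = -7.5818e-05 rad = -15.638″.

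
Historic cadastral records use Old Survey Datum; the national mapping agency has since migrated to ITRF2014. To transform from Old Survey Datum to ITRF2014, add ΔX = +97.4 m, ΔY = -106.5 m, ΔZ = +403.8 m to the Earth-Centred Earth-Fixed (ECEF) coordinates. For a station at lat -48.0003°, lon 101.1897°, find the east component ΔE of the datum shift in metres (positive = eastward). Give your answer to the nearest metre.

ΔE = -75 m

The local east axis at (φ, λ) is (−sin λ, cos λ, 0), so ΔE = −sin(101.1897°)·97.4 + cos(101.1897°)·(-106.5) = -74.88 m.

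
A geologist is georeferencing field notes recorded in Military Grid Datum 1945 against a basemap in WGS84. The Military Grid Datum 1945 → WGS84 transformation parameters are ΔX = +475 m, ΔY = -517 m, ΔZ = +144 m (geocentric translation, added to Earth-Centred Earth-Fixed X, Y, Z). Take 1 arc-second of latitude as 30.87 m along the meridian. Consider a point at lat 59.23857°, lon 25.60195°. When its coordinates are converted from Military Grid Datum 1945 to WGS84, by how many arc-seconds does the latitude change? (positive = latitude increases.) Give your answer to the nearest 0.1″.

sin φ = 0.859304, cos φ = 0.511465, sin λ = 0.432116, cos λ = 0.901818.
North component: ΔN = −sin φ cos λ·ΔX − sin φ sin λ·ΔY + cos φ·ΔZ = −(0.859304)(0.901818)(475) − (0.859304)(0.432116)(-517) + (0.511465)(144) = -102.47 m.
1° of latitude spans 3600 × 30.87 = 111132 m, so Δφ = -102.47 / 111132 × 3600 = -3.319″.

Δφ = -3.3″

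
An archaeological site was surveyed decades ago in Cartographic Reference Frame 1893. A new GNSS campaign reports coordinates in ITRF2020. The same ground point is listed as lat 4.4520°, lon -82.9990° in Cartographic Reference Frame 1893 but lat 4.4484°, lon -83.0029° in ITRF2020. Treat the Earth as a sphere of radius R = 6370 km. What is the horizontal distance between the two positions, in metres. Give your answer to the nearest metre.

589 m

Δφ = 4.4484° − 4.4520° = -0.0036°; Δλ = -83.0029° − -82.9990° = -0.0039°.
1° along a meridian = πR/180 = 111177 m.
ΔN = Δφ × 111177 = -400.2 m; ΔE = Δλ × 111177 × cos(4.4520°) = -0.0039 × 111177 × 0.996983 = -432.3 m.
Distance = √(ΔE² + ΔN²) = √((-432.3)² + (-400.2)²) = 589.1 m.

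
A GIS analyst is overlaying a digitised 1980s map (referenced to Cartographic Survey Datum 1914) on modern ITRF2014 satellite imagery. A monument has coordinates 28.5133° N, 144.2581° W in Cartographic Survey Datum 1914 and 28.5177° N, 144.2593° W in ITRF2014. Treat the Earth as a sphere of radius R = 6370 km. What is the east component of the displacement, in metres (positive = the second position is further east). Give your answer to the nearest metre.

ΔE = -117 m

Δφ = 28.5177° − 28.5133° = +0.0044°; Δλ = -144.2593° − -144.2581° = -0.0012°.
1° along a meridian = πR/180 = 111177 m.
ΔN = Δφ × 111177 = 489.2 m; ΔE = Δλ × 111177 × cos(28.5133°) = -0.0012 × 111177 × 0.878706 = -117.2 m.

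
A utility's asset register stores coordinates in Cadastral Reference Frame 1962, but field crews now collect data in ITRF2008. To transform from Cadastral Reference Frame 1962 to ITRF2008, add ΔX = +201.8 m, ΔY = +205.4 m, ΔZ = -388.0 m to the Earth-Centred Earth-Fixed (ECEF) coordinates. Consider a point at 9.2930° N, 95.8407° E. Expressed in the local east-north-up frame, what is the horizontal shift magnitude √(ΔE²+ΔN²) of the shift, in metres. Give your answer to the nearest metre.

The local east axis at (φ, λ) is (−sin λ, cos λ, 0), so ΔE = −sin(95.8407°)·201.8 + cos(95.8407°)·205.4 = -221.65 m.
The local north axis is (−sin φ cos λ, −sin φ sin λ, cos φ), giving ΔN = 3.316 − 32.996 − 382.908 = -412.59 m.
Horizontal magnitude = √(ΔE² + ΔN²) = √((-221.65)² + (-412.59)²) = 468.36 m.

468 m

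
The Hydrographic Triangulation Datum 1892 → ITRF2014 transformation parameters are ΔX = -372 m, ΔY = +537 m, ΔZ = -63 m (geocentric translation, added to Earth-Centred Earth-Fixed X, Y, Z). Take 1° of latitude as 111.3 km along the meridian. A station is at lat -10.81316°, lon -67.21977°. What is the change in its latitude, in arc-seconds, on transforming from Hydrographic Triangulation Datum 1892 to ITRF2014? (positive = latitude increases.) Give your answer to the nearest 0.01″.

sin φ = -0.187607, cos φ = 0.982244, sin λ = -0.921997, cos λ = 0.387197.
North component: ΔN = −sin φ cos λ·ΔX − sin φ sin λ·ΔY + cos φ·ΔZ = −(-0.187607)(0.387197)(-372) − (-0.187607)(-0.921997)(537) + (0.982244)(-63) = -181.79 m.
1° of latitude spans 111300 m, so Δφ = -181.79 / 111300 × 3600 = -5.880″.

Δφ = -5.88″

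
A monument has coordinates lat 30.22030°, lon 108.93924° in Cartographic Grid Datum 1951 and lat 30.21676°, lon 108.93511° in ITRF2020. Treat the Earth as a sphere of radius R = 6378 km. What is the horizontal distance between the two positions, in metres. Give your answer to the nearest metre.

Δφ = 30.21676° − 30.22030° = -0.00354°; Δλ = 108.93511° − 108.93924° = -0.00413°.
1° along a meridian = πR/180 = 111317 m.
ΔN = Δφ × 111317 = -394.1 m; ΔE = Δλ × 111317 × cos(30.22030°) = -0.00413 × 111317 × 0.864097 = -397.3 m.
Distance = √(ΔE² + ΔN²) = √((-397.3)² + (-394.1)²) = 559.6 m.

560 m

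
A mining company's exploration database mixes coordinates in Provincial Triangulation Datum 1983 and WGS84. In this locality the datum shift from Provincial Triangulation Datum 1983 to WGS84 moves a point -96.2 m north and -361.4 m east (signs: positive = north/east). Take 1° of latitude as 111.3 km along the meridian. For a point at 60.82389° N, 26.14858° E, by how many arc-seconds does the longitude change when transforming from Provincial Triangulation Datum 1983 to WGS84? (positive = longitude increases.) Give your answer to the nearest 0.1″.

At latitude 60.82389°, cos φ = 0.487496.
1° of longitude at this latitude = 111.3 × cos φ = 54.26 km, so Δλ = -361.4 / 54258.3 = -0.0066607° = -23.979″.

Δλ = -24.0″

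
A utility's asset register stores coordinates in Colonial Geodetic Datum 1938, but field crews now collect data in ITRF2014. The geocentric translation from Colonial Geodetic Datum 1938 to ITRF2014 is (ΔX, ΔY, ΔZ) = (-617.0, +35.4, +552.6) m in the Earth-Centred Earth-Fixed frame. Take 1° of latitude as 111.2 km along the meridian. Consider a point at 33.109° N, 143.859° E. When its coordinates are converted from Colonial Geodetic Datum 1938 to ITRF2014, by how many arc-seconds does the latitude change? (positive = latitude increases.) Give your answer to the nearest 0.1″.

sin φ = 0.546234, cos φ = 0.837633, sin λ = 0.589774, cos λ = -0.807568.
North component: ΔN = −sin φ cos λ·ΔX − sin φ sin λ·ΔY + cos φ·ΔZ = −(0.546234)(-0.807568)(-617.0) − (0.546234)(0.589774)(35.4) + (0.837633)(552.6) = 179.30 m.
1° of latitude spans 111200 m, so Δφ = 179.30 / 111200 × 3600 = 5.805″.

Δφ = 5.8″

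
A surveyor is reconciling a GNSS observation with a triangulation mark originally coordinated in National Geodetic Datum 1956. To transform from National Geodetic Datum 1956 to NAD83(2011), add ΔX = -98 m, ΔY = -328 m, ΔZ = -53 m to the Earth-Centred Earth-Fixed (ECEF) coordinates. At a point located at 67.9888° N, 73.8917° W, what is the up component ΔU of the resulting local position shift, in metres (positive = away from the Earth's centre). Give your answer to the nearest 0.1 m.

At φ = 67.9888°, λ = -73.8917°: sin φ = 0.927111, cos φ = 0.374788, sin λ = -0.960739, cos λ = 0.277454.
ΔU = cos φ cos λ·ΔX + cos φ sin λ·ΔY + sin φ·ΔZ = (0.374788)(0.277454)(-98) + (0.374788)(-0.960739)(-328) + (0.927111)(-53) = 58.78 m.

ΔU = 58.8 m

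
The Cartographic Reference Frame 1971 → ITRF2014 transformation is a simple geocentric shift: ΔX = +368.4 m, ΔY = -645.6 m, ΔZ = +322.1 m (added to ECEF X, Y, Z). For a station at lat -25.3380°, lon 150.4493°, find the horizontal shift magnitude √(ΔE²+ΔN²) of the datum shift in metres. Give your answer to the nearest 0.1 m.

380.3 m

The local east axis at (φ, λ) is (−sin λ, cos λ, 0), so ΔE = −sin(150.4493°)·368.4 + cos(150.4493°)·(-645.6) = 379.93 m.
The local north axis is (−sin φ cos λ, −sin φ sin λ, cos φ), giving ΔN = -137.151 − 136.264 + 291.114 = 17.70 m.
Horizontal magnitude = √(ΔE² + ΔN²) = √(379.93² + 17.70²) = 380.34 m.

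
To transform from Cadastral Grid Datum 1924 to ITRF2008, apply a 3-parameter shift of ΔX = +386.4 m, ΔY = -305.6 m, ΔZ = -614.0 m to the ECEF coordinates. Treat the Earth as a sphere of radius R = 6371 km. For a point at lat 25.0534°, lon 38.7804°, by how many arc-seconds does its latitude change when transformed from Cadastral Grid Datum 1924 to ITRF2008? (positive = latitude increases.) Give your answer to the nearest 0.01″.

sin φ = 0.423463, cos φ = 0.905914, sin λ = 0.626337, cos λ = 0.779552.
North component: ΔN = −sin φ cos λ·ΔX − sin φ sin λ·ΔY + cos φ·ΔZ = −(0.423463)(0.779552)(386.4) − (0.423463)(0.626337)(-305.6) + (0.905914)(-614.0) = -602.73 m.
1° of latitude spans πR/180 = 111195 m, so Δφ = -602.73 / 111195 × 3600 = -19.514″.

Δφ = -19.51″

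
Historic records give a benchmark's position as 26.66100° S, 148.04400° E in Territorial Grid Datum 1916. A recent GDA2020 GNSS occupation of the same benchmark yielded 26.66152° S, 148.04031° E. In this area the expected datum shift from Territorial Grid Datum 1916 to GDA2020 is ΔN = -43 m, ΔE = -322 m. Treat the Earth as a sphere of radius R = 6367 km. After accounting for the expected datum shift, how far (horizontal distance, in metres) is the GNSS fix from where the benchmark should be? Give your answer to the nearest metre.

Observed coordinate differences: Δφ = -0.00052°, Δλ = -0.00369°.
Converting to metres (1° lat = 111125 m, cos φ = 0.893677): observed ΔN = -57.8 m, observed ΔE = -366.5 m.
Subtracting the expected shift leaves a residual of -57.8 − (-43) = -14.8 m north and -366.5 − (-322) = -44.5 m east.
Residual distance = √((-14.8)² + (-44.5)²) = 46.8 m.

47 m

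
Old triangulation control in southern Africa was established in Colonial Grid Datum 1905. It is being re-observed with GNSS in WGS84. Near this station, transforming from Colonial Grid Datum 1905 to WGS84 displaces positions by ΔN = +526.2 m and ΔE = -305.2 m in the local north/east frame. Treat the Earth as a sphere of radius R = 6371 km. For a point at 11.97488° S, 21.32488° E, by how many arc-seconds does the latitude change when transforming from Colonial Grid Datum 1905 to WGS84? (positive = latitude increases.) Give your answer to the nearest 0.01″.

Δφ = 17.04″

On a sphere of radius R, 1 rad of latitude = R, so Δφ = ΔN / R = 526.2 / 6371000 = 8.2593e-05 rad = 17.036″.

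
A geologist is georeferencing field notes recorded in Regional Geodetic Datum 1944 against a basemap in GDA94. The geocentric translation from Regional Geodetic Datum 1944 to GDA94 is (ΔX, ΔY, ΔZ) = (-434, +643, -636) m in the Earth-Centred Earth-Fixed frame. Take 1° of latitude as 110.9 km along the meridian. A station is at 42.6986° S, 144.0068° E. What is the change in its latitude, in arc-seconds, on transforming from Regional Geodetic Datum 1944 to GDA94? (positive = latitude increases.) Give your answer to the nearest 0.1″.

Δφ = 0.9″

sin φ = -0.678142, cos φ = 0.734931, sin λ = 0.587689, cos λ = -0.809087.
North component: ΔN = −sin φ cos λ·ΔX − sin φ sin λ·ΔY + cos φ·ΔZ = −(-0.678142)(-0.809087)(-434) − (-0.678142)(0.587689)(643) + (0.734931)(-636) = 26.97 m.
1° of latitude spans 110900 m, so Δφ = 26.97 / 110900 × 3600 = 0.875″.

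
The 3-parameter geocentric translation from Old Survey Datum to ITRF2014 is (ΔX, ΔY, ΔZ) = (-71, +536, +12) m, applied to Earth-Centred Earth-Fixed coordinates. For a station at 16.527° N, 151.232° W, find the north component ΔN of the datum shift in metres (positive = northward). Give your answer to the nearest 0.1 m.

ΔN = 67.2 m

The local north axis is (−sin φ cos λ, −sin φ sin λ, cos φ), giving ΔN = -17.704 + 73.380 + 11.504 = 67.18 m.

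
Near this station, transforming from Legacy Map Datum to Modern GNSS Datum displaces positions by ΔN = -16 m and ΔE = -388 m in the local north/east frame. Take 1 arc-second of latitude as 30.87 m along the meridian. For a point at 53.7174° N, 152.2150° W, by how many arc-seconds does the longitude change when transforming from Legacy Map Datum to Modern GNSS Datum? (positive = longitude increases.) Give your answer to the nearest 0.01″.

Δλ = -21.24″

At latitude 53.7174°, cos φ = 0.591768.
1″ of longitude at this latitude = 30.87 × cos φ = 18.2679 m, so Δλ = -388.0 / 18.2679 = -21.239″.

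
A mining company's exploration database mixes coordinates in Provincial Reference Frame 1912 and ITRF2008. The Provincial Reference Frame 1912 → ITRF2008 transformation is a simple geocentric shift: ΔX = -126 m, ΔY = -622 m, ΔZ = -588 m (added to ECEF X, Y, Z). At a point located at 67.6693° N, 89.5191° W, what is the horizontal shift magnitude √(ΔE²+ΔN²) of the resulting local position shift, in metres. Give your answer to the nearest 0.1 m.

The local east axis at (φ, λ) is (−sin λ, cos λ, 0), so ΔE = −sin(-89.5191°)·(-126) + cos(-89.5191°)·(-622) = -131.22 m.
The local north axis is (−sin φ cos λ, −sin φ sin λ, cos φ), giving ΔN = 0.978 − 575.334 − 223.412 = -797.77 m.
Horizontal magnitude = √(ΔE² + ΔN²) = √((-131.22)² + (-797.77)²) = 808.49 m.

808.5 m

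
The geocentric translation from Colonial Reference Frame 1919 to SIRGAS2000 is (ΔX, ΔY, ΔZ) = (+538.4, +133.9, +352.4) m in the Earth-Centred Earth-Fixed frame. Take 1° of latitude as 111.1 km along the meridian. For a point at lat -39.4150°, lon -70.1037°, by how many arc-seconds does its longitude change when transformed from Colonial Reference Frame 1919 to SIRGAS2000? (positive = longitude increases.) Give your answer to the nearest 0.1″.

sin φ = -0.634933, cos φ = 0.772567, sin λ = -0.940310, cos λ = 0.340319.
East component: ΔE = −sin λ·ΔX + cos λ·ΔY = −(-0.940310)(538.4) + (0.340319)(133.9) = 551.83 m.
1° of latitude spans 111100 m; at latitude φ, 1° of longitude spans that × cos φ = 85832.2 m, so Δλ = 551.83 / 85832.2 × 3600 = 23.145″.

Δλ = 23.1″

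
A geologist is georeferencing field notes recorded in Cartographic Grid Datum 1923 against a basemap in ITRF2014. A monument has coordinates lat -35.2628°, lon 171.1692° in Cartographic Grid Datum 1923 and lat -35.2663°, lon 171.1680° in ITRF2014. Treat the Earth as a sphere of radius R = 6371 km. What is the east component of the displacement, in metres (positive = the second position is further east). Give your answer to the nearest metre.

Δφ = -35.2663° − -35.2628° = -0.0035°; Δλ = 171.1680° − 171.1692° = -0.0012°.
1° along a meridian = πR/180 = 111195 m.
ΔN = Δφ × 111195 = -389.2 m; ΔE = Δλ × 111195 × cos(-35.2628°) = -0.0012 × 111195 × 0.816513 = -109.0 m.

ΔE = -109 m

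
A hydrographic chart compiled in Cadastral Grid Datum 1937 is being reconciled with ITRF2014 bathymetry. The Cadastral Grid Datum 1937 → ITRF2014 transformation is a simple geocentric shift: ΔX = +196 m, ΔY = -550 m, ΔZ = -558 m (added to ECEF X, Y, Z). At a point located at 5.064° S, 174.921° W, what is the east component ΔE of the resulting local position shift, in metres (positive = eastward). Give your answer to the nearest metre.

At φ = -5.064°, λ = -174.921°: sin φ = -0.088268, cos φ = 0.996097, sin λ = -0.088529, cos λ = -0.996074.
ΔE = −sin λ·ΔX + cos λ·ΔY = −(-0.088529)·(196) + (-0.996074)·(-550) = 565.19 m.

ΔE = 565 m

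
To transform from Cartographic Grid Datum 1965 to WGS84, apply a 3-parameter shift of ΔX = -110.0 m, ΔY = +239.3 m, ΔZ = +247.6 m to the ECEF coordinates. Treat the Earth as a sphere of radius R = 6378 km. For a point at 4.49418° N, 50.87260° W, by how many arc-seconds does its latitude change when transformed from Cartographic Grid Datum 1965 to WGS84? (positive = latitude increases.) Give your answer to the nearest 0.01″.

sin φ = 0.078358, cos φ = 0.996925, sin λ = -0.775745, cos λ = 0.631047.
North component: ΔN = −sin φ cos λ·ΔX − sin φ sin λ·ΔY + cos φ·ΔZ = −(0.078358)(0.631047)(-110.0) − (0.078358)(-0.775745)(239.3) + (0.996925)(247.6) = 266.82 m.
1° of latitude spans πR/180 = 111317 m, so Δφ = 266.82 / 111317 × 3600 = 8.629″.

Δφ = 8.63″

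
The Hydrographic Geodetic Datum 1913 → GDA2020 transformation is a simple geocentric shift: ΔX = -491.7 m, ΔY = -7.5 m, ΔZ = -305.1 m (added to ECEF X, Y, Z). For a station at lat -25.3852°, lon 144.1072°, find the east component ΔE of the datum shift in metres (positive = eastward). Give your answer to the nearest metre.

At φ = -25.3852°, λ = 144.1072°: sin φ = -0.428702, cos φ = 0.903446, sin λ = 0.586271, cos λ = -0.810115.
ΔE = −sin λ·ΔX + cos λ·ΔY = −(0.586271)·(-491.7) + (-0.810115)·(-7.5) = 294.35 m.

ΔE = 294 m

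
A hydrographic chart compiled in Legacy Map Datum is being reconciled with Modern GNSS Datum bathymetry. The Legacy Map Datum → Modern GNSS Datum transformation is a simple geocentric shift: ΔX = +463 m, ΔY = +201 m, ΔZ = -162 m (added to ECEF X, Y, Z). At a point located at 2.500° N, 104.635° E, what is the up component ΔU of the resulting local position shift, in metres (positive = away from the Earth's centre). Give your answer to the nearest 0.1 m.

ΔU = 70.4 m

The local up (radial) axis is (cos φ cos λ, cos φ sin λ, sin φ), giving ΔU = -116.870 + 194.293 − 7.066 = 70.36 m.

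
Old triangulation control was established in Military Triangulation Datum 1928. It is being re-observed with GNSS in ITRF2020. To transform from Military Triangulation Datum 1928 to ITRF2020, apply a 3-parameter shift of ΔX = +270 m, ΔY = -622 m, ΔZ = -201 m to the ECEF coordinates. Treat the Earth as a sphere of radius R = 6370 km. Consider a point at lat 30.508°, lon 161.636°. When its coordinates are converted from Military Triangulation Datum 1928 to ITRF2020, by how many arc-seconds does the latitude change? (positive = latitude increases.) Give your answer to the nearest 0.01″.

Δφ = 1.83″

sin φ = 0.507659, cos φ = 0.861558, sin λ = 0.315053, cos λ = -0.949074.
North component: ΔN = −sin φ cos λ·ΔX − sin φ sin λ·ΔY + cos φ·ΔZ = −(0.507659)(-0.949074)(270) − (0.507659)(0.315053)(-622) + (0.861558)(-201) = 56.40 m.
1° of latitude spans πR/180 = 111177 m, so Δφ = 56.40 / 111177 × 3600 = 1.826″.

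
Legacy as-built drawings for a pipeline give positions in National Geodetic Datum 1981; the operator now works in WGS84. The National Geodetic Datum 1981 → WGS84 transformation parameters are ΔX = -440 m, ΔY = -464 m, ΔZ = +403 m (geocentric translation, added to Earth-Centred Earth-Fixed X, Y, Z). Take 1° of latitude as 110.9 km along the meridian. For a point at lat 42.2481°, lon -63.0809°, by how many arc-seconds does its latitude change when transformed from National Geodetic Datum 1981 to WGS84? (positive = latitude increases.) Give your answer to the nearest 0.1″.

Δφ = 5.0″

sin φ = 0.672342, cos φ = 0.740240, sin λ = -0.891647, cos λ = 0.452732.
North component: ΔN = −sin φ cos λ·ΔX − sin φ sin λ·ΔY + cos φ·ΔZ = −(0.672342)(0.452732)(-440) − (0.672342)(-0.891647)(-464) + (0.740240)(403) = 154.08 m.
1° of latitude spans 110900 m, so Δφ = 154.08 / 110900 × 3600 = 5.002″.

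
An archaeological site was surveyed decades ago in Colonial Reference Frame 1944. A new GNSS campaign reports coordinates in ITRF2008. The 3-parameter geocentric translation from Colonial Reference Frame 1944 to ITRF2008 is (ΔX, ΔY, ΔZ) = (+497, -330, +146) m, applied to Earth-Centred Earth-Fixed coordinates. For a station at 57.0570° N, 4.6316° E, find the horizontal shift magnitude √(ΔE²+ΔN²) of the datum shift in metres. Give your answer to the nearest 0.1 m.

484.5 m

The local east axis at (φ, λ) is (−sin λ, cos λ, 0), so ΔE = −sin(4.6316°)·497 + cos(4.6316°)·(-330) = -369.05 m.
The local north axis is (−sin φ cos λ, −sin φ sin λ, cos φ), giving ΔN = -415.726 + 22.363 + 79.395 = -313.97 m.
Horizontal magnitude = √(ΔE² + ΔN²) = √((-369.05)² + (-313.97)²) = 484.54 m.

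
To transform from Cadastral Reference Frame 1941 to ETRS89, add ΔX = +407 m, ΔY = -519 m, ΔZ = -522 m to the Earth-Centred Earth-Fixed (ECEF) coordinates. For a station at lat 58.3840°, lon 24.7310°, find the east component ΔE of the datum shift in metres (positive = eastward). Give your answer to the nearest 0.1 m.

ΔE = -641.7 m

At φ = 58.3840°, λ = 24.7310°: sin φ = 0.851581, cos φ = 0.524224, sin λ = 0.418359, cos λ = 0.908282.
ΔE = −sin λ·ΔX + cos λ·ΔY = −(0.418359)·(407) + (0.908282)·(-519) = -641.67 m.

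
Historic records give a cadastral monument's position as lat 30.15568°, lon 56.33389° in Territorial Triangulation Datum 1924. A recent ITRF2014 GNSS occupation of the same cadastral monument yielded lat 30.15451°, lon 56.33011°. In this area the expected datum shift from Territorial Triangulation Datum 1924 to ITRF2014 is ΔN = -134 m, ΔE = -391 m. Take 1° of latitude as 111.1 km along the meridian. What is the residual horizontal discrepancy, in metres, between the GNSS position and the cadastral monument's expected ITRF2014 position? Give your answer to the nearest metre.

Observed coordinate differences: Δφ = -0.00117°, Δλ = -0.00378°.
Converting to metres (1° lat = 111100 m, cos φ = 0.864664): observed ΔN = -130.0 m, observed ΔE = -363.1 m.
Subtracting the expected shift leaves a residual of -130.0 − (-134) = 4.0 m north and -363.1 − (-391) = 27.9 m east.
Residual distance = √(4.0² + 27.9²) = 28.2 m.

28 m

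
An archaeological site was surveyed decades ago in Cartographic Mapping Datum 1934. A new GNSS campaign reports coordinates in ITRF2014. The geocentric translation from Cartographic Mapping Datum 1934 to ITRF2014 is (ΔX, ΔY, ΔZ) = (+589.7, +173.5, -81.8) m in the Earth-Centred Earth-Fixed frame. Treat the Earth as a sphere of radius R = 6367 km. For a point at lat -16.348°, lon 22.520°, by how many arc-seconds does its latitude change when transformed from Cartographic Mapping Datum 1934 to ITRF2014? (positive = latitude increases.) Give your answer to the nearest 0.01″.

sin φ = -0.281471, cos φ = 0.959570, sin λ = 0.383006, cos λ = 0.923746.
North component: ΔN = −sin φ cos λ·ΔX − sin φ sin λ·ΔY + cos φ·ΔZ = −(-0.281471)(0.923746)(589.7) − (-0.281471)(0.383006)(173.5) + (0.959570)(-81.8) = 93.54 m.
1° of latitude spans πR/180 = 111125 m, so Δφ = 93.54 / 111125 × 3600 = 3.030″.

Δφ = 3.03″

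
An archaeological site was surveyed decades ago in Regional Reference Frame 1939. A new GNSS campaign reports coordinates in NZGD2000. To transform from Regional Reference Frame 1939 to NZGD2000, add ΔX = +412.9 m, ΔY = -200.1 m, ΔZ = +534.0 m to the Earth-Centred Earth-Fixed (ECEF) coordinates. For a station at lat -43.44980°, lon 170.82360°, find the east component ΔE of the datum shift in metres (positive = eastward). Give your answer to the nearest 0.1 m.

At φ = -43.44980°, λ = 170.82360°: sin φ = -0.687719, cos φ = 0.725977, sin λ = 0.159475, cos λ = -0.987202.
ΔE = −sin λ·ΔX + cos λ·ΔY = −(0.159475)·(412.9) + (-0.987202)·(-200.1) = 131.69 m.

ΔE = 131.7 m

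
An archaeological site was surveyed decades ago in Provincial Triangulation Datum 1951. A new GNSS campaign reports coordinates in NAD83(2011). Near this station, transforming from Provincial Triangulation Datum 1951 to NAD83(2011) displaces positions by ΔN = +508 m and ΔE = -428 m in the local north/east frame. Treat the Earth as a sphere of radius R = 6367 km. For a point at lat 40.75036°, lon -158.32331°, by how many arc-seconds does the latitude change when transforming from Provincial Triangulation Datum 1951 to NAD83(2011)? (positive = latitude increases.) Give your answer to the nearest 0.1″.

Δφ = 16.5″

On a sphere of radius R, 1 rad of latitude = R, so Δφ = ΔN / R = 508.0 / 6367000 = 7.9786e-05 rad = 16.457″.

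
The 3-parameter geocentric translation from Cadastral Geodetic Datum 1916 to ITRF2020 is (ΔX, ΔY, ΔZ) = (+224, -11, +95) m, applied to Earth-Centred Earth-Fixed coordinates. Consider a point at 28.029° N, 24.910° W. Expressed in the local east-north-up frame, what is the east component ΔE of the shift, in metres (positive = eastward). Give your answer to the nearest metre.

ΔE = 84 m

The local east axis at (φ, λ) is (−sin λ, cos λ, 0), so ΔE = −sin(-24.910°)·224 + cos(-24.910°)·(-11) = 84.37 m.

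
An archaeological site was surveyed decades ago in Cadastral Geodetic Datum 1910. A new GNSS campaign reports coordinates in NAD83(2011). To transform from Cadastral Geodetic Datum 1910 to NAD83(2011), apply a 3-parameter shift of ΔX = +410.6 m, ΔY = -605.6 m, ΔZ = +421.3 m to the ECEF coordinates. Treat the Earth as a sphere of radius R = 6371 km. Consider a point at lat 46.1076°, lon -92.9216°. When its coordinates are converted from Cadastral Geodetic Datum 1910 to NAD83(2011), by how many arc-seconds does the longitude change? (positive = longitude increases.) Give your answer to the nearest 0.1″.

Δλ = 20.6″

sin φ = 0.720643, cos φ = 0.693306, sin λ = -0.998700, cos λ = -0.050969.
East component: ΔE = −sin λ·ΔX + cos λ·ΔY = −(-0.998700)(410.6) + (-0.050969)(-605.6) = 440.93 m.
1° of latitude spans πR/180 = 111195 m; at latitude φ, 1° of longitude spans that × cos φ = 77092.1 m, so Δλ = 440.93 / 77092.1 × 3600 = 20.590″.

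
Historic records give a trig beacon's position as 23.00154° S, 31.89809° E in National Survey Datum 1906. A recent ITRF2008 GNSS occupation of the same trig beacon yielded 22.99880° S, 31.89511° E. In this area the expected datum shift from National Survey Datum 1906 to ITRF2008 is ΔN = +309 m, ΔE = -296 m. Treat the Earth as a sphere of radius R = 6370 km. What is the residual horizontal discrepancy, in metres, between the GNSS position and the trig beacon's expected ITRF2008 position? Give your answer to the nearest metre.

10 m

Observed coordinate differences: Δφ = +0.00274°, Δλ = -0.00298°.
Converting to metres (1° lat = 111177 m, cos φ = 0.920494): observed ΔN = 304.6 m, observed ΔE = -305.0 m.
Subtracting the expected shift leaves a residual of 304.6 − (309) = -4.4 m north and -305.0 − (-296) = -9.0 m east.
Residual distance = √((-4.4)² + (-9.0)²) = 10.0 m.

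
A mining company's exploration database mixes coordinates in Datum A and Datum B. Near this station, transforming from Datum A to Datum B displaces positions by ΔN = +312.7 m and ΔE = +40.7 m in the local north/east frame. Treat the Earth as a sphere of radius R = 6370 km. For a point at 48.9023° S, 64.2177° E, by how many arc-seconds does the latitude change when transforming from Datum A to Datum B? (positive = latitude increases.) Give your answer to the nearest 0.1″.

Δφ = 10.1″

On a sphere of radius R, 1 rad of latitude = R, so Δφ = ΔN / R = 312.7 / 6370000 = 4.9089e-05 rad = 10.125″.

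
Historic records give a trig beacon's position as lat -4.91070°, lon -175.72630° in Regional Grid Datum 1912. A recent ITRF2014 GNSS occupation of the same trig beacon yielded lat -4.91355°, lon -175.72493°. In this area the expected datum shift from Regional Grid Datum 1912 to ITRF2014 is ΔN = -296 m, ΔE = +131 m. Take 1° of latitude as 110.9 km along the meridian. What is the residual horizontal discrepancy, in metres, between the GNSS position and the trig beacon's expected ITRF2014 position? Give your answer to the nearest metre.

29 m

Observed coordinate differences: Δφ = -0.00285°, Δλ = +0.00137°.
Converting to metres (1° lat = 110900 m, cos φ = 0.996329): observed ΔN = -316.1 m, observed ΔE = 151.4 m.
Subtracting the expected shift leaves a residual of -316.1 − (-296) = -20.1 m north and 151.4 − (131) = 20.4 m east.
Residual distance = √((-20.1)² + 20.4²) = 28.6 m.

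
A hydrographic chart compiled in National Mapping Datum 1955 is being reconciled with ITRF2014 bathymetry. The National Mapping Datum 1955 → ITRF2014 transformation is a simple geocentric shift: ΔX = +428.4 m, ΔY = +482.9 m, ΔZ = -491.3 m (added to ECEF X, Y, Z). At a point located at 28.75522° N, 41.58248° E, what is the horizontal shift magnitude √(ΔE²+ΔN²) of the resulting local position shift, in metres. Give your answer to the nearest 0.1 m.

At φ = 28.75522°, λ = 41.58248°: sin φ = 0.481069, cos φ = 0.876683, sin λ = 0.663698, cos λ = 0.748001.
ΔE = −sin λ·ΔX + cos λ·ΔY = −(0.663698)·(428.4) + (0.748001)·(482.9) = 76.88 m.
ΔN = −sin φ cos λ·ΔX − sin φ sin λ·ΔY + cos φ·ΔZ = −(0.481069)(0.748001)(428.4) − (0.481069)(0.663698)(482.9) + (0.876683)(-491.3) = -739.05 m.
Horizontal magnitude = √(ΔE² + ΔN²) = √(76.88² + (-739.05)²) = 743.04 m.

743.0 m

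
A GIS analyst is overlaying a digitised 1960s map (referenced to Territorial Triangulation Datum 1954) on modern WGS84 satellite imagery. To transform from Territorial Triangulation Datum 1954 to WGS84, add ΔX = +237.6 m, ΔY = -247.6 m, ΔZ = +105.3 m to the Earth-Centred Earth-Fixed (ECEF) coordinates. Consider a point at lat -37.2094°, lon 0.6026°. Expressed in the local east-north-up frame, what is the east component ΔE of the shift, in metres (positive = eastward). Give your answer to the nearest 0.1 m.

At φ = -37.2094°, λ = 0.6026°: sin φ = -0.604730, cos φ = 0.796431, sin λ = 0.010517, cos λ = 0.999945.
ΔE = −sin λ·ΔX + cos λ·ΔY = −(0.010517)·(237.6) + (0.999945)·(-247.6) = -250.09 m.

ΔE = -250.1 m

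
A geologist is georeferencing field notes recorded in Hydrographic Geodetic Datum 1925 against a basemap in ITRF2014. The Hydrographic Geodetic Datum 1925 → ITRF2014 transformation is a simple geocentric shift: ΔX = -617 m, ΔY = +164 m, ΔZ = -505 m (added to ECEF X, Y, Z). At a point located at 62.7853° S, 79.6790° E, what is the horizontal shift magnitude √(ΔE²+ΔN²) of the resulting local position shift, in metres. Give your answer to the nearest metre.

663 m

At φ = -62.7853°, λ = 79.6790°: sin φ = -0.889299, cos φ = 0.457326, sin λ = 0.983819, cos λ = 0.179163.
ΔE = −sin λ·ΔX + cos λ·ΔY = −(0.983819)·(-617) + (0.179163)·(164) = 636.40 m.
ΔN = −sin φ cos λ·ΔX − sin φ sin λ·ΔY + cos φ·ΔZ = −(-0.889299)(0.179163)(-617) − (-0.889299)(0.983819)(164) + (0.457326)(-505) = -185.77 m.
Horizontal magnitude = √(ΔE² + ΔN²) = √(636.40² + (-185.77)²) = 662.96 m.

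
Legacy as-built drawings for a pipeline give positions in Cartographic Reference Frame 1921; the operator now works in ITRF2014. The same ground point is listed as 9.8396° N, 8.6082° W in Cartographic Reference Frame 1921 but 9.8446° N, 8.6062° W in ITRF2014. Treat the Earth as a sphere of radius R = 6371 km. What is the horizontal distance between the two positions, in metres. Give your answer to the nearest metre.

Δφ = 9.8446° − 9.8396° = +0.0050°; Δλ = -8.6062° − -8.6082° = +0.0020°.
1° along a meridian = πR/180 = 111195 m.
ΔN = Δφ × 111195 = 556.0 m; ΔE = Δλ × 111195 × cos(9.8396°) = +0.0020 × 111195 × 0.985290 = 219.1 m.
Distance = √(ΔE² + ΔN²) = √(219.1² + 556.0²) = 597.6 m.

598 m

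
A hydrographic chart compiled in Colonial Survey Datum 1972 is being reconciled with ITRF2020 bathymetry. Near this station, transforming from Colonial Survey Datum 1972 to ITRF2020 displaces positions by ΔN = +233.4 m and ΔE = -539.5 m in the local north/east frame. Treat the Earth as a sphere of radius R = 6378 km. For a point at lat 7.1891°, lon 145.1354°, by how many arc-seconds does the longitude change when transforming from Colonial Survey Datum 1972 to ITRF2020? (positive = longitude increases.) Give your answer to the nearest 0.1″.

Δλ = -17.6″

At latitude 7.1891°, cos φ = 0.992139.
One radian of longitude at latitude φ spans R cos φ, so Δλ = ΔE / (R cos φ) = -539.5 / (6378000 × 0.992139) = -8.5258e-05 rad = -17.586″.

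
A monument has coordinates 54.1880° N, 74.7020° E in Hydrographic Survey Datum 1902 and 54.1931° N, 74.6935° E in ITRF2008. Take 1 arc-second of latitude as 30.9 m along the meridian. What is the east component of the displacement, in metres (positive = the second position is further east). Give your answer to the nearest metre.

Δφ = 54.1931° − 54.1880° = +0.0051°; Δλ = 74.6935° − 74.7020° = -0.0085°.
1° of latitude = 3600 × 30.90 = 111240 m.
ΔN = Δφ × 111240 = 567.3 m; ΔE = Δλ × 111240 × cos(54.1880°) = -0.0085 × 111240 × 0.585128 = -553.3 m.

ΔE = -553 m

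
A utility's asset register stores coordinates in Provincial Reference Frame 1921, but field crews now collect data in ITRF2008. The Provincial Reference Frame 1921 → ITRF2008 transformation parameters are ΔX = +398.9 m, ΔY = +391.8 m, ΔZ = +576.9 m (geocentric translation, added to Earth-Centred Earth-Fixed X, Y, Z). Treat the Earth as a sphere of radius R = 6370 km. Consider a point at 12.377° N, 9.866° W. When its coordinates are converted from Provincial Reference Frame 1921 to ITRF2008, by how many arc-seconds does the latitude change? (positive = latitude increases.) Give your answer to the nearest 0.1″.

Δφ = 16.0″

sin φ = 0.214343, cos φ = 0.976758, sin λ = -0.171344, cos λ = 0.985211.
North component: ΔN = −sin φ cos λ·ΔX − sin φ sin λ·ΔY + cos φ·ΔZ = −(0.214343)(0.985211)(398.9) − (0.214343)(-0.171344)(391.8) + (0.976758)(576.9) = 493.64 m.
1° of latitude spans πR/180 = 111177 m, so Δφ = 493.64 / 111177 × 3600 = 15.985″.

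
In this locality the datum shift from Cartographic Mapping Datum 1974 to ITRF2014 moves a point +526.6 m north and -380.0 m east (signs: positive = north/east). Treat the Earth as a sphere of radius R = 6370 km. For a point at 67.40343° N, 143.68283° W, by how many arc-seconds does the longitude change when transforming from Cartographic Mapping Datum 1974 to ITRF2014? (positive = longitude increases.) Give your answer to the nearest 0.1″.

Δλ = -32.0″

At latitude 67.40343°, cos φ = 0.384240.
One radian of longitude at latitude φ spans R cos φ, so Δλ = ΔE / (R cos φ) = -380.0 / (6370000 × 0.384240) = -1.5525e-04 rad = -32.023″.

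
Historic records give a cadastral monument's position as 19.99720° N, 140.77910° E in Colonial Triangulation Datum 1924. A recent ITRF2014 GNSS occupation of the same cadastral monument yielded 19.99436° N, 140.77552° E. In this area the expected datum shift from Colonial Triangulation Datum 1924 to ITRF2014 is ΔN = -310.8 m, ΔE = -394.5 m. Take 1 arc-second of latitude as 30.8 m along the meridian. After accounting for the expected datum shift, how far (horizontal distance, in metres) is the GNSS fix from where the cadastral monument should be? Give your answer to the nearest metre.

Observed coordinate differences: Δφ = -0.00284°, Δλ = -0.00358°.
Converting to metres (1° lat = 110880 m, cos φ = 0.939709): observed ΔN = -314.9 m, observed ΔE = -373.0 m.
Subtracting the expected shift leaves a residual of -314.9 − (-310.8) = -4.1 m north and -373.0 − (-394.5) = 21.5 m east.
Residual distance = √((-4.1)² + 21.5²) = 21.9 m.

22 m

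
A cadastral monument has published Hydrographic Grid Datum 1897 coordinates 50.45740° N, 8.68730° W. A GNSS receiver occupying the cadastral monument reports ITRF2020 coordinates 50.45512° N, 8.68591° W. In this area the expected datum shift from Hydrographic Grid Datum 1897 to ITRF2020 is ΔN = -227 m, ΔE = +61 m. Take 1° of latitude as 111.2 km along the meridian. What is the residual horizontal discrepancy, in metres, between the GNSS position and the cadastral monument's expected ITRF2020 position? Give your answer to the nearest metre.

Observed coordinate differences: Δφ = -0.00228°, Δλ = +0.00139°.
Converting to metres (1° lat = 111200 m, cos φ = 0.636652): observed ΔN = -253.5 m, observed ΔE = 98.4 m.
Subtracting the expected shift leaves a residual of -253.5 − (-227) = -26.5 m north and 98.4 − (61) = 37.4 m east.
Residual distance = √((-26.5)² + 37.4²) = 45.9 m.

46 m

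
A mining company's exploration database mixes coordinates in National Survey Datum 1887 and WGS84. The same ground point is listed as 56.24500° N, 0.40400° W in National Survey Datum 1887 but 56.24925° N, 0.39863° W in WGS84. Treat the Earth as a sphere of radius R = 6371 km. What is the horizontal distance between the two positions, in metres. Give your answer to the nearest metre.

577 m

Δφ = 56.24925° − 56.24500° = +0.00425°; Δλ = -0.39863° − -0.40400° = +0.00537°.
1° along a meridian = πR/180 = 111195 m.
ΔN = Δφ × 111195 = 472.6 m; ΔE = Δλ × 111195 × cos(56.24500°) = +0.00537 × 111195 × 0.555643 = 331.8 m.
Distance = √(ΔE² + ΔN²) = √(331.8² + 472.6²) = 577.4 m.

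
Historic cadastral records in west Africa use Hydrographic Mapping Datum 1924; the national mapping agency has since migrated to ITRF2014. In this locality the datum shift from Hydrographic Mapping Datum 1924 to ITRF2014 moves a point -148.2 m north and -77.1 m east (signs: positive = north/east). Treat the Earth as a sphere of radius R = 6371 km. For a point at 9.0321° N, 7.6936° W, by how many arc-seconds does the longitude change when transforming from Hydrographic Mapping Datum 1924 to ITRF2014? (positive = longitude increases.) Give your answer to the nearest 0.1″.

Δλ = -2.5″

At latitude 9.0321°, cos φ = 0.987601.
One radian of longitude at latitude φ spans R cos φ, so Δλ = ΔE / (R cos φ) = -77.1 / (6371000 × 0.987601) = -1.2254e-05 rad = -2.527″.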